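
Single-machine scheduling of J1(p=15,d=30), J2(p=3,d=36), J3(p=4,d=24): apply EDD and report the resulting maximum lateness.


EDD order: J3 → J1 → J2
Completion and lateness:
  J3: C=4, d=24, L=4-24=-20
  J1: C=19, d=30, L=19-30=-11
  J2: C=22, d=36, L=22-36=-14
Lmax = max(-20, -11, -14)
= -11


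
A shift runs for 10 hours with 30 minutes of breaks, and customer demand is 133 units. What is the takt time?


Available = 10×60 - 30 = 570 min
Takt time = 570 / 133
= 4.29 min/unit


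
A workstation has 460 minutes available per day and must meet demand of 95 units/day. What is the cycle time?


Cycle time = available time / demand
= 460 / 95
= 4.84 min/unit


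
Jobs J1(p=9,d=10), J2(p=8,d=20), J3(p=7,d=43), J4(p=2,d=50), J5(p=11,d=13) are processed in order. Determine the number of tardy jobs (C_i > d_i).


Completion vs due date:
  J1: C=9, d=10 → on time
  J2: C=17, d=20 → on time
  J3: C=24, d=43 → on time
  J4: C=26, d=50 → on time
  J5: C=37, d=13 → TARDY
Tardy jobs: J5
Count = 1


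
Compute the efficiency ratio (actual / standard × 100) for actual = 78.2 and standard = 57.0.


Efficiency = (actual / standard) × 100
= (78.2 / 57.0) × 100
= 137.2%


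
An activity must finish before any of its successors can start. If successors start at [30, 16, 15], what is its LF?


LF = min of all successor start times
Successors start at: [30, 16, 15]
LF = min(30, 16, 15)
= 15


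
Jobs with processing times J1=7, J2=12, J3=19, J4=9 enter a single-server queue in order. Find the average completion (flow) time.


Completion times:
  J1: completes at 7
  J2: completes at 19
  J3: completes at 38
  J4: completes at 47
Sum = 111
Average = 111/4
= 27.75


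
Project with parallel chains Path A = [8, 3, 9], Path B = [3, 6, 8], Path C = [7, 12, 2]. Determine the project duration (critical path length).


Path A: 8 + 3 + 9 = 20
Path B: 3 + 6 + 8 = 17
Path C: 7 + 12 + 2 = 21
Critical path = longest = max(20, 17, 21)
= 21 (Path C)


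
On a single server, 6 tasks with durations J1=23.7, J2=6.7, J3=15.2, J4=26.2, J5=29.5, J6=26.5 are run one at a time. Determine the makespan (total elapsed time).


Sequential makespan: sum all processing times
= 23.7 + 6.7 + 15.2 + 26.2 + 29.5 + 26.5
= 127.8 time units


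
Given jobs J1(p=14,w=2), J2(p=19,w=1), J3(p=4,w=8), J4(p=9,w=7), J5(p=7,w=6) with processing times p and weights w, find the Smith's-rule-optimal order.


WSPT (Smith's rule): sort by p/w ascending
  J3: p/w = 4/8 = 0.500
  J5: p/w = 7/6 = 1.167
  J4: p/w = 9/7 = 1.286
  J1: p/w = 14/2 = 7.000
  J2: p/w = 19/1 = 19.000
Order: J3 → J5 → J4 → J1 → J2


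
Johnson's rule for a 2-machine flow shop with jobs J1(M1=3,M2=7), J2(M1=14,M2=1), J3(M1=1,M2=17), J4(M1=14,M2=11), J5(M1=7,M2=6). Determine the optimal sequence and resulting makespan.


Johnson's rule:
Group 1 (M1≤M2, sort by M1): ['J3', 'J1']
Group 2 (M1>M2, sort desc M2): ['J4', 'J5', 'J2']
Sequence: J3 → J1 → J4 → J5 → J2
Makespan calculation:
  J3: M1 done=1, M2 done=18
  J1: M1 done=4, M2 done=25
  J4: M1 done=18, M2 done=36
  J5: M1 done=25, M2 done=42
  J2: M1 done=39, M2 done=43
= Sequence: J3 → J1 → J4 → J5 → J2, Makespan: 43


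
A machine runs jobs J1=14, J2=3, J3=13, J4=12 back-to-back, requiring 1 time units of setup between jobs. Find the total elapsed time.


Makespan = Σ processing + (n-1) × setup
= (14 + 3 + 13 + 12) + (4-1)×1
= 42 + 3
= 45 time units


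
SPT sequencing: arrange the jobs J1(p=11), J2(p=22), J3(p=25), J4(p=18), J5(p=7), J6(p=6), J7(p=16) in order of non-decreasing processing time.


SPT: sort by shortest processing time
  J6: p=6
  J5: p=7
  J1: p=11
  J7: p=16
  J4: p=18
  J2: p=22
  J3: p=25
Order: J6 → J5 → J1 → J7 → J4 → J2 → J3


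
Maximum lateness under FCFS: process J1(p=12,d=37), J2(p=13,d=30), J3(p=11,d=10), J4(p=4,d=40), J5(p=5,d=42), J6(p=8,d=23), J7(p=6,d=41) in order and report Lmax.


Lateness per job (L = C - d):
  J1: C=12, d=37, L=-25
  J2: C=25, d=30, L=-5
  J3: C=36, d=10, L=26
  J4: C=40, d=40, L=0
  J5: C=45, d=42, L=3
  J6: C=53, d=23, L=30
  J7: C=59, d=41, L=18
Lmax = max(-25, -5, 26, 0, 3, 30, 18)
= 30


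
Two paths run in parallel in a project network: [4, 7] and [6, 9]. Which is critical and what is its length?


Path A: 4 + 7 = 11
Path B: 6 + 9 = 15
Critical path = longest = max(11, 15)
= 15 (Path B)


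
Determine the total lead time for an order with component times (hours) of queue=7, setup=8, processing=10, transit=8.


Lead time = queue + setup + processing + transit
= 7 + 8 + 10 + 8
= 33 hours


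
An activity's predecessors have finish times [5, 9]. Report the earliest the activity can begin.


ES = max of all predecessor completion times
Predecessors: [5, 9]
ES = max(5, 9)
= 9


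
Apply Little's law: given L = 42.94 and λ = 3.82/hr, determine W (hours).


Little's law: L = λW → W = L / λ
= 42.94 / 3.82
= 11.24 hours


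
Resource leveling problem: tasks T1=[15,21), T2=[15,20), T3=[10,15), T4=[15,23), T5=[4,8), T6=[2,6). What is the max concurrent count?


Check each time point for overlaps:
  t=15: 3 tasks active (T1, T2, T4)
Max concurrent = 3


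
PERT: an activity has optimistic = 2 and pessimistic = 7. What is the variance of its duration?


σ² = ((p - o) / 6)² = (p - o)² / 36
= (7 - 2)² / 36
= 5² / 36
= 25 / 36
= 0.6944


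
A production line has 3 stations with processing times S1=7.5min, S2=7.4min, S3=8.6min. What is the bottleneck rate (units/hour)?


Bottleneck = longest station time
Station times: [7.5, 7.4, 8.6]
Max = 8.6 min
Rate = 60 / 8.6
= 6.98 units/hour (bottleneck: 8.6min)


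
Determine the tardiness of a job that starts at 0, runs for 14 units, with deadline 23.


Completion = start + processing = 0 + 14 = 14
Tardiness = max(0, C - d) = max(0, 14 - 23)
= max(0, -9)
= 0


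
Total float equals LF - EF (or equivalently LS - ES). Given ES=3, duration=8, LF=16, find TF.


EF = ES + duration = 3 + 8 = 11
LS = LF - duration = 16 - 8 = 8
Total Float = LF - EF = 16 - 11
(or LS - ES = 8 - 3)
= 5


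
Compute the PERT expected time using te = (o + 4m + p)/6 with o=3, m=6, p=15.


te = (o + 4m + p) / 6
= (3 + 4×6 + 15) / 6
= (3 + 24 + 15) / 6
= 42 / 6
= 7.00


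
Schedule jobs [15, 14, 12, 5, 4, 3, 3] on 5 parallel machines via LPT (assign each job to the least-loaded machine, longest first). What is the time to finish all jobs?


Jobs (LPT sorted): [15, 14, 12, 5, 4, 3, 3]
Machines: 5
  J=15 → Machine 1 (load: 0+15=15)
  J=14 → Machine 2 (load: 0+14=14)
  J=12 → Machine 3 (load: 0+12=12)
  J=5 → Machine 4 (load: 0+5=5)
  J=4 → Machine 5 (load: 0+4=4)
  J=3 → Machine 5 (load: 4+3=7)
  J=3 → Machine 4 (load: 5+3=8)
Machine loads: [15, 14, 12, 8, 7]
Makespan = max = 15 time units


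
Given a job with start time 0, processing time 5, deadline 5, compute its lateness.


Completion = 0 + 5 = 5
Lateness = C - d = 5 - 5
= 0


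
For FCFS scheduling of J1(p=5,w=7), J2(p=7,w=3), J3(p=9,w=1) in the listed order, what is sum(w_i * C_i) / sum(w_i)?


Completion times:
  J1: C=5, w×C=7×5=35
  J2: C=12, w×C=3×12=36
  J3: C=21, w×C=1×21=21
Sum w×C = 92
Sum w = 11
Weighted avg = 92/11
= 8.36


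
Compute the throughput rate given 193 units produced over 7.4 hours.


Throughput = units / time
= 193 / 7.4
= 26.1 units/hour


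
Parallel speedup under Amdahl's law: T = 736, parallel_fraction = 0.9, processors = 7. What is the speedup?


Amdahl's law: T_p = T × ((1-p) + p/N)
= 736 × ((1-0.9) + 0.9/7)
= 736 × (0.10 + 0.1286)
= 736 × 0.2286
= 168.23
Speedup = 736/168.23
= 4.38×


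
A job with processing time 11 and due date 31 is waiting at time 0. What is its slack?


Slack = due - current_time - processing
= 31 - 0 - 11
= 20


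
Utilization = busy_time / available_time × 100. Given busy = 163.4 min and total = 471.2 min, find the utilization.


Utilization = busy / total × 100
= 163.4 / 471.2 × 100
= 34.7%


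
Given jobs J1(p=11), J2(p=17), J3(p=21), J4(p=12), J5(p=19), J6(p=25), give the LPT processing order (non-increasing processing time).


LPT: sort by longest processing time first
  J6: p=25
  J3: p=21
  J5: p=19
  J2: p=17
  J4: p=12
  J1: p=11
Order: J6 → J3 → J5 → J2 → J4 → J1


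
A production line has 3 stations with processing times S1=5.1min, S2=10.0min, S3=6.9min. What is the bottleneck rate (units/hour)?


Bottleneck = longest station time
Station times: [5.1, 10.0, 6.9]
Max = 10.0 min
Rate = 60 / 10.0
= 6.00 units/hour (bottleneck: 10.0min)


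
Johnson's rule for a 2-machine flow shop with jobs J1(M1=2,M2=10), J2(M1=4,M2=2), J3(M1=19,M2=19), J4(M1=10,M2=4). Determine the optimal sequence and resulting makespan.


Johnson's rule:
Group 1 (M1≤M2, sort by M1): ['J1', 'J3']
Group 2 (M1>M2, sort desc M2): ['J4', 'J2']
Sequence: J1 → J3 → J4 → J2
Makespan calculation:
  J1: M1 done=2, M2 done=12
  J3: M1 done=21, M2 done=40
  J4: M1 done=31, M2 done=44
  J2: M1 done=35, M2 done=46
= Sequence: J1 → J3 → J4 → J2, Makespan: 46


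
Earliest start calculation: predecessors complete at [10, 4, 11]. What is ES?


ES = max of all predecessor completion times
Predecessors: [10, 4, 11]
ES = max(10, 4, 11)
= 11


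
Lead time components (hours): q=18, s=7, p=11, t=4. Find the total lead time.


Lead time = queue + setup + processing + transit
= 18 + 7 + 11 + 4
= 40 hours


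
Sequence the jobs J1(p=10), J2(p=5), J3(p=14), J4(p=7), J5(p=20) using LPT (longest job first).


LPT: sort by longest processing time first
  J5: p=20
  J3: p=14
  J1: p=10
  J4: p=7
  J2: p=5
Order: J5 → J3 → J1 → J4 → J2


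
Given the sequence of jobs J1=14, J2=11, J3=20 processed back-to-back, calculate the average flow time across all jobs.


Completion times:
  J1: completes at 14
  J2: completes at 25
  J3: completes at 45
Sum = 84
Average = 84/3
= 28.00


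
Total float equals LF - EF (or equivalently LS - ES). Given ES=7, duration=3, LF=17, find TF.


EF = ES + duration = 7 + 3 = 10
LS = LF - duration = 17 - 3 = 14
Total Float = LF - EF = 17 - 10
(or LS - ES = 14 - 7)
= 7


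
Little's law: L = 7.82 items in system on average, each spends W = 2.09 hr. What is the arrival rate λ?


Little's law: L = λW → λ = L / W
= 7.82 / 2.09
= 3.74 per hour


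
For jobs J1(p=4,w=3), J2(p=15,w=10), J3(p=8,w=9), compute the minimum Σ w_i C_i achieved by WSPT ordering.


WSPT order (by p/w): J3 → J1 → J2
  J3: C=8, w·C=9×8=72
  J1: C=12, w·C=3×12=36
  J2: C=27, w·C=10×27=270
Σ w·C = 378
= 378


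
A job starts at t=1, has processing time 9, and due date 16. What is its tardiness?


Completion = start + processing = 1 + 9 = 10
Tardiness = max(0, C - d) = max(0, 10 - 16)
= max(0, -6)
= 0


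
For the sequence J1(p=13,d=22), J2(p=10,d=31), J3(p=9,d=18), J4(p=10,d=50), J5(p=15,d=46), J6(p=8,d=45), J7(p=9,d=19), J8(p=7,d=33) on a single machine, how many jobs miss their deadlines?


Completion vs due date:
  J1: C=13, d=22 → on time
  J2: C=23, d=31 → on time
  J3: C=32, d=18 → TARDY
  J4: C=42, d=50 → on time
  J5: C=57, d=46 → TARDY
  J6: C=65, d=45 → TARDY
  J7: C=74, d=19 → TARDY
  J8: C=81, d=33 → TARDY
Tardy jobs: J3, J5, J6, J7, J8
Count = 5


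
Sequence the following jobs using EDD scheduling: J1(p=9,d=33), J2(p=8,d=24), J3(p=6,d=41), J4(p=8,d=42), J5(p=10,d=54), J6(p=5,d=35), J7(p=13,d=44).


EDD: sort by earliest due date
  J2: d=24, p=8
  J1: d=33, p=9
  J6: d=35, p=5
  J3: d=41, p=6
  J4: d=42, p=8
  J7: d=44, p=13
  J5: d=54, p=10
Order: J2 → J1 → J6 → J3 → J4 → J7 → J5


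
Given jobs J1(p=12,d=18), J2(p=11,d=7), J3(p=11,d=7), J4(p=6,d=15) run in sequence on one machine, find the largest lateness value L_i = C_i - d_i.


Lateness per job (L = C - d):
  J1: C=12, d=18, L=-6
  J2: C=23, d=7, L=16
  J3: C=34, d=7, L=27
  J4: C=40, d=15, L=25
Lmax = max(-6, 16, 27, 25)
= 27


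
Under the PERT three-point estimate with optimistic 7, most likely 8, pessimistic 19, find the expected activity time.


te = (o + 4m + p) / 6
= (7 + 4×8 + 19) / 6
= (7 + 32 + 19) / 6
= 58 / 6
= 9.67


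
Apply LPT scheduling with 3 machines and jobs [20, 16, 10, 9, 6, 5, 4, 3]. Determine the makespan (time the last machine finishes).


Jobs (LPT sorted): [20, 16, 10, 9, 6, 5, 4, 3]
Machines: 3
  J=20 → Machine 1 (load: 0+20=20)
  J=16 → Machine 2 (load: 0+16=16)
  J=10 → Machine 3 (load: 0+10=10)
  J=9 → Machine 3 (load: 10+9=19)
  J=6 → Machine 2 (load: 16+6=22)
  J=5 → Machine 3 (load: 19+5=24)
  J=4 → Machine 1 (load: 20+4=24)
  J=3 → Machine 2 (load: 22+3=25)
Machine loads: [24, 25, 24]
Makespan = max = 25 time units


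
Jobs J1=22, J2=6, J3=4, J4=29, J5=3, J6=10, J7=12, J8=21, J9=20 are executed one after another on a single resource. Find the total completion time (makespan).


Sequential makespan: sum all processing times
= 22 + 6 + 4 + 29 + 3 + 10 + 12 + 21 + 20
= 127 time units


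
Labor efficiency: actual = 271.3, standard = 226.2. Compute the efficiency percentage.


Efficiency = (actual / standard) × 100
= (271.3 / 226.2) × 100
= 119.9%


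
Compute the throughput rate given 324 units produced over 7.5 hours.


Throughput = units / time
= 324 / 7.5
= 43.2 units/hour


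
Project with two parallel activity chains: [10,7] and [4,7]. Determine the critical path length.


Path A: 10 + 7 = 17
Path B: 4 + 7 = 11
Critical path = longest = max(17, 11)
= 17 (Path A)


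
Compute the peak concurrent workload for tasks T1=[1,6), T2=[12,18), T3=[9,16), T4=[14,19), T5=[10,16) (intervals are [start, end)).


Check each time point for overlaps:
  t=14: 4 tasks active (T2, T3, T4, T5)
Max concurrent = 4


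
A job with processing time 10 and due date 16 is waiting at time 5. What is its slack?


Slack = due - current_time - processing
= 16 - 5 - 10
= 1


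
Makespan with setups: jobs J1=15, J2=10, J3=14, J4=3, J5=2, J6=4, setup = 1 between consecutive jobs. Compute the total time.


Makespan = Σ processing + (n-1) × setup
= (15 + 10 + 14 + 3 + 2 + 4) + (6-1)×1
= 48 + 5
= 53 time units


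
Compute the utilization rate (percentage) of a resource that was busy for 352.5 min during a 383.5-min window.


Utilization = busy / total × 100
= 352.5 / 383.5 × 100
= 91.9%


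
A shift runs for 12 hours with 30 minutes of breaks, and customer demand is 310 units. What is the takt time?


Available = 12×60 - 30 = 690 min
Takt time = 690 / 310
= 2.23 min/unit


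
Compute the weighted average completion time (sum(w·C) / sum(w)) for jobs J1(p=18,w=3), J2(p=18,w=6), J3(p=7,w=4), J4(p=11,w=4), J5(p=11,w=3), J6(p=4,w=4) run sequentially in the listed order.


Completion times:
  J1: C=18, w×C=3×18=54
  J2: C=36, w×C=6×36=216
  J3: C=43, w×C=4×43=172
  J4: C=54, w×C=4×54=216
  J5: C=65, w×C=3×65=195
  J6: C=69, w×C=4×69=276
Sum w×C = 1129
Sum w = 24
Weighted avg = 1129/24
= 47.04


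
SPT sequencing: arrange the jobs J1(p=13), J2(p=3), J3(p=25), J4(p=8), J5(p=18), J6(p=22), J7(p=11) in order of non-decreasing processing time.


SPT: sort by shortest processing time
  J2: p=3
  J4: p=8
  J7: p=11
  J1: p=13
  J5: p=18
  J6: p=22
  J3: p=25
Order: J2 → J4 → J7 → J1 → J5 → J6 → J3


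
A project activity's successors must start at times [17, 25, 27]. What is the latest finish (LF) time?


LF = min of all successor start times
Successors start at: [17, 25, 27]
LF = min(17, 25, 27)
= 17


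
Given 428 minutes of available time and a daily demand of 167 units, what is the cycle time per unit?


Cycle time = available time / demand
= 428 / 167
= 2.56 min/unit


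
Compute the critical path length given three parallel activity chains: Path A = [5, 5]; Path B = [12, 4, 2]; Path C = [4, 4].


Path A: 5 + 5 = 10
Path B: 12 + 4 + 2 = 18
Path C: 4 + 4 = 8
Critical path = longest = max(10, 18, 8)
= 18 (Path B)


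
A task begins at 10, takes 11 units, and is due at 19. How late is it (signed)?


Completion = 10 + 11 = 21
Lateness = C - d = 21 - 19
= 2


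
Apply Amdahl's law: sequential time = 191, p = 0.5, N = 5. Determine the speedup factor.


Amdahl's law: T_p = T × ((1-p) + p/N)
= 191 × ((1-0.5) + 0.5/5)
= 191 × (0.50 + 0.1000)
= 191 × 0.6000
= 114.60
Speedup = 191/114.60
= 1.67×


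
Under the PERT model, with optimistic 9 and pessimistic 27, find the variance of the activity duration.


σ² = ((p - o) / 6)² = (p - o)² / 36
= (27 - 9)² / 36
= 18² / 36
= 324 / 36
= 9.0000


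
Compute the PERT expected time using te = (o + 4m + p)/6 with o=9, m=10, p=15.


te = (o + 4m + p) / 6
= (9 + 4×10 + 15) / 6
= (9 + 40 + 15) / 6
= 64 / 6
= 10.67


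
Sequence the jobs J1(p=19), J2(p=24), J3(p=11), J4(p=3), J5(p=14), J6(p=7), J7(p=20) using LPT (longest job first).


LPT: sort by longest processing time first
  J2: p=24
  J7: p=20
  J1: p=19
  J5: p=14
  J3: p=11
  J6: p=7
  J4: p=3
Order: J2 → J7 → J1 → J5 → J3 → J6 → J4


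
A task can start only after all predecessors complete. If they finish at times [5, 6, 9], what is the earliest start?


ES = max of all predecessor completion times
Predecessors: [5, 6, 9]
ES = max(5, 6, 9)
= 9


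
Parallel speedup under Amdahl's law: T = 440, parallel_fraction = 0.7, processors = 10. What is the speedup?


Amdahl's law: T_p = T × ((1-p) + p/N)
= 440 × ((1-0.7) + 0.7/10)
= 440 × (0.30 + 0.0700)
= 440 × 0.3700
= 162.80
Speedup = 440/162.80
= 2.70×


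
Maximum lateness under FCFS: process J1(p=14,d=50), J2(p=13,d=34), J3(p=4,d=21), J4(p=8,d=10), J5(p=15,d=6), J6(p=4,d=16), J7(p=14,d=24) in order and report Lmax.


Lateness per job (L = C - d):
  J1: C=14, d=50, L=-36
  J2: C=27, d=34, L=-7
  J3: C=31, d=21, L=10
  J4: C=39, d=10, L=29
  J5: C=54, d=6, L=48
  J6: C=58, d=16, L=42
  J7: C=72, d=24, L=48
Lmax = max(-36, -7, 10, 29, 48, 42, 48)
= 48


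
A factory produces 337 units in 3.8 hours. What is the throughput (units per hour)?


Throughput = units / time
= 337 / 3.8
= 88.7 units/hour


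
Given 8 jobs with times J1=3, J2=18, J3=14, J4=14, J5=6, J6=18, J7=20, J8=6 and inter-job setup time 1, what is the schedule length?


Makespan = Σ processing + (n-1) × setup
= (3 + 18 + 14 + 14 + 6 + 18 + 20 + 6) + (8-1)×1
= 99 + 7
= 106 time units


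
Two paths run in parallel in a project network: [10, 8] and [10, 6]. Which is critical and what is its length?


Path A: 10 + 8 = 18
Path B: 10 + 6 = 16
Critical path = longest = max(18, 16)
= 18 (Path A)


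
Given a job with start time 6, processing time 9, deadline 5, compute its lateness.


Completion = 6 + 9 = 15
Lateness = C - d = 15 - 5
= 10


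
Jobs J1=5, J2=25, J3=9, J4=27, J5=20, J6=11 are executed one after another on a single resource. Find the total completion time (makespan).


Sequential makespan: sum all processing times
= 5 + 25 + 9 + 27 + 20 + 11
= 97 time units


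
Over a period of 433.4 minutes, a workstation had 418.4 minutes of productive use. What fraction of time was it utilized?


Utilization = busy / total × 100
= 418.4 / 433.4 × 100
= 96.5%


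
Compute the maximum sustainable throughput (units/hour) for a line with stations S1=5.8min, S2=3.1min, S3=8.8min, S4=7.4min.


Bottleneck = longest station time
Station times: [5.8, 3.1, 8.8, 7.4]
Max = 8.8 min
Rate = 60 / 8.8
= 6.82 units/hour (bottleneck: 8.8min)


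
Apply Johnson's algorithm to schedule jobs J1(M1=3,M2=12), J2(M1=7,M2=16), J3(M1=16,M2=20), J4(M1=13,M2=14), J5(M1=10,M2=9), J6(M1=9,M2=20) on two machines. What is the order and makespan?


Johnson's rule:
Group 1 (M1≤M2, sort by M1): ['J1', 'J2', 'J6', 'J4', 'J3']
Group 2 (M1>M2, sort desc M2): ['J5']
Sequence: J1 → J2 → J6 → J4 → J3 → J5
Makespan calculation:
  J1: M1 done=3, M2 done=15
  J2: M1 done=10, M2 done=31
  J6: M1 done=19, M2 done=51
  J4: M1 done=32, M2 done=65
  J3: M1 done=48, M2 done=85
  J5: M1 done=58, M2 done=94
= Sequence: J1 → J2 → J6 → J4 → J3 → J5, Makespan: 94


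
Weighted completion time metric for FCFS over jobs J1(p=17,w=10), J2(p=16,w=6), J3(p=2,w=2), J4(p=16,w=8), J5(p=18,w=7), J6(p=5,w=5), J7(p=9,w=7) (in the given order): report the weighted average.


Completion times:
  J1: C=17, w×C=10×17=170
  J2: C=33, w×C=6×33=198
  J3: C=35, w×C=2×35=70
  J4: C=51, w×C=8×51=408
  J5: C=69, w×C=7×69=483
  J6: C=74, w×C=5×74=370
  J7: C=83, w×C=7×83=581
Sum w×C = 2280
Sum w = 45
Weighted avg = 2280/45
= 50.67


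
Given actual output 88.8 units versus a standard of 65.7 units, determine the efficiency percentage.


Efficiency = (actual / standard) × 100
= (88.8 / 65.7) × 100
= 135.2%


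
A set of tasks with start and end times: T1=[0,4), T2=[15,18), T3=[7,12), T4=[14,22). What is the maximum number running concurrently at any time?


Check each time point for overlaps:
  t=15: 2 tasks active (T2, T4)
Max concurrent = 2


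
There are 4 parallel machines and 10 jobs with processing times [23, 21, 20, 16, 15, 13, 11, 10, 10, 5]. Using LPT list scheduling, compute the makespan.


Jobs (LPT sorted): [23, 21, 20, 16, 15, 13, 11, 10, 10, 5]
Machines: 4
  J=23 → Machine 1 (load: 0+23=23)
  J=21 → Machine 2 (load: 0+21=21)
  J=20 → Machine 3 (load: 0+20=20)
  J=16 → Machine 4 (load: 0+16=16)
  J=15 → Machine 4 (load: 16+15=31)
  J=13 → Machine 3 (load: 20+13=33)
  J=11 → Machine 2 (load: 21+11=32)
  J=10 → Machine 1 (load: 23+10=33)
  J=10 → Machine 4 (load: 31+10=41)
  J=5 → Machine 2 (load: 32+5=37)
Machine loads: [33, 37, 33, 41]
Makespan = max = 41 time units


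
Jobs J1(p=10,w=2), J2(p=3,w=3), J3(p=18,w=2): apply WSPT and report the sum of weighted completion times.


WSPT order (by p/w): J2 → J1 → J3
  J2: C=3, w·C=3×3=9
  J1: C=13, w·C=2×13=26
  J3: C=31, w·C=2×31=62
Σ w·C = 97
= 97


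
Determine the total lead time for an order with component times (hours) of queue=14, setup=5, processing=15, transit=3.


Lead time = queue + setup + processing + transit
= 14 + 5 + 15 + 3
= 37 hours


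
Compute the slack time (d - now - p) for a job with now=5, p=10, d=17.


Slack = due - current_time - processing
= 17 - 5 - 10
= 2


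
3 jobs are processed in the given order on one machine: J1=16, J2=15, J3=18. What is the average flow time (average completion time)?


Completion times:
  J1: completes at 16
  J2: completes at 31
  J3: completes at 49
Sum = 96
Average = 96/3
= 32.00


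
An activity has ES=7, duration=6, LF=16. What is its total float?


EF = ES + duration = 7 + 6 = 13
LS = LF - duration = 16 - 6 = 10
Total Float = LF - EF = 16 - 13
(or LS - ES = 10 - 7)
= 3


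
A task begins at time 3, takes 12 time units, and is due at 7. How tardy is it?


Completion = start + processing = 3 + 12 = 15
Tardiness = max(0, C - d) = max(0, 15 - 7)
= max(0, 8)
= 8


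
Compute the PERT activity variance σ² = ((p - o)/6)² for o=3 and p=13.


σ² = ((p - o) / 6)² = (p - o)² / 36
= (13 - 3)² / 36
= 10² / 36
= 100 / 36
= 2.7778


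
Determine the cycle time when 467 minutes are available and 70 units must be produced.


Cycle time = available time / demand
= 467 / 70
= 6.67 min/unit


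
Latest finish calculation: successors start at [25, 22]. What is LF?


LF = min of all successor start times
Successors start at: [25, 22]
LF = min(25, 22)
= 22


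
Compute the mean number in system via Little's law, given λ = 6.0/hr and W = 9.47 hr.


Little's law: L = λ × W
= 6.0 × 9.47
= 56.82


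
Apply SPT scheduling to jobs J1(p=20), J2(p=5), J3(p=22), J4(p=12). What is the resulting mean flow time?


SPT order: J2 → J4 → J1 → J3
Completion times:
  J2: C=5
  J4: C=17
  J1: C=37
  J3: C=59
Sum = 118, n = 4
Mean flow = 118/4
= 29.50


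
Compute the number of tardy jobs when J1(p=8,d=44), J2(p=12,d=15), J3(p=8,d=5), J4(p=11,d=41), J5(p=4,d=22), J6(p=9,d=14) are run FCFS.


Completion vs due date:
  J1: C=8, d=44 → on time
  J2: C=20, d=15 → TARDY
  J3: C=28, d=5 → TARDY
  J4: C=39, d=41 → on time
  J5: C=43, d=22 → TARDY
  J6: C=52, d=14 → TARDY
Tardy jobs: J2, J3, J5, J6
Count = 4


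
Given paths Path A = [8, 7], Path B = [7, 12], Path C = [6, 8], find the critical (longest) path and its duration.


Path A: 8 + 7 = 15
Path B: 7 + 12 = 19
Path C: 6 + 8 = 14
Critical path = longest = max(15, 19, 14)
= 19 (Path B)


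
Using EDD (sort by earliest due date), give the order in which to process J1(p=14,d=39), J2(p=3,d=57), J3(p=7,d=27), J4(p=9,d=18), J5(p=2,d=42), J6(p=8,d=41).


EDD: sort by earliest due date
  J4: d=18, p=9
  J3: d=27, p=7
  J1: d=39, p=14
  J6: d=41, p=8
  J5: d=42, p=2
  J2: d=57, p=3
Order: J4 → J3 → J1 → J6 → J5 → J2


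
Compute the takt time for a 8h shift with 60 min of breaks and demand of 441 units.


Available = 8×60 - 60 = 420 min
Takt time = 420 / 441
= 0.95 min/unit


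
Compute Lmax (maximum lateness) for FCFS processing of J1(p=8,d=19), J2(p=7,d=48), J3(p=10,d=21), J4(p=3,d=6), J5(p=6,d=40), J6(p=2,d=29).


Lateness per job (L = C - d):
  J1: C=8, d=19, L=-11
  J2: C=15, d=48, L=-33
  J3: C=25, d=21, L=4
  J4: C=28, d=6, L=22
  J5: C=34, d=40, L=-6
  J6: C=36, d=29, L=7
Lmax = max(-11, -33, 4, 22, -6, 7)
= 22


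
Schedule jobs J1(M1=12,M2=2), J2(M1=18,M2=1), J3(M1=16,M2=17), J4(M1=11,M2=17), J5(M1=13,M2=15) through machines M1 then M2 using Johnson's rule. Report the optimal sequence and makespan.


Johnson's rule:
Group 1 (M1≤M2, sort by M1): ['J4', 'J5', 'J3']
Group 2 (M1>M2, sort desc M2): ['J1', 'J2']
Sequence: J4 → J5 → J3 → J1 → J2
Makespan calculation:
  J4: M1 done=11, M2 done=28
  J5: M1 done=24, M2 done=43
  J3: M1 done=40, M2 done=60
  J1: M1 done=52, M2 done=62
  J2: M1 done=70, M2 done=71
= Sequence: J4 → J5 → J3 → J1 → J2, Makespan: 71


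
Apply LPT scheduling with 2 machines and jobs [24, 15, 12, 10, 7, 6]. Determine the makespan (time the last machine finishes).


Jobs (LPT sorted): [24, 15, 12, 10, 7, 6]
Machines: 2
  J=24 → Machine 1 (load: 0+24=24)
  J=15 → Machine 2 (load: 0+15=15)
  J=12 → Machine 2 (load: 15+12=27)
  J=10 → Machine 1 (load: 24+10=34)
  J=7 → Machine 2 (load: 27+7=34)
  J=6 → Machine 1 (load: 34+6=40)
Machine loads: [40, 34]
Makespan = max = 40 time units


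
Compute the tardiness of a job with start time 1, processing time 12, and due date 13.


Completion = start + processing = 1 + 12 = 13
Tardiness = max(0, C - d) = max(0, 13 - 13)
= max(0, 0)
= 0


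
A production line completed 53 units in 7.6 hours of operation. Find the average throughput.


Throughput = units / time
= 53 / 7.6
= 7.0 units/hour


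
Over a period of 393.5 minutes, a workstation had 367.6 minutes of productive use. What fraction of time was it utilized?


Utilization = busy / total × 100
= 367.6 / 393.5 × 100
= 93.4%


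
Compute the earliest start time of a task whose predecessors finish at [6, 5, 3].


ES = max of all predecessor completion times
Predecessors: [6, 5, 3]
ES = max(6, 5, 3)
= 6


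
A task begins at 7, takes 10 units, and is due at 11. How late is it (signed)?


Completion = 7 + 10 = 17
Lateness = C - d = 17 - 11
= 6


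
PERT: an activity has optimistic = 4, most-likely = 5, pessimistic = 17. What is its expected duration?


te = (o + 4m + p) / 6
= (4 + 4×5 + 17) / 6
= (4 + 20 + 17) / 6
= 41 / 6
= 6.83


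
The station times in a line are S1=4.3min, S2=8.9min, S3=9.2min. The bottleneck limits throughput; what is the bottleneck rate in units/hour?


Bottleneck = longest station time
Station times: [4.3, 8.9, 9.2]
Max = 9.2 min
Rate = 60 / 9.2
= 6.52 units/hour (bottleneck: 9.2min)


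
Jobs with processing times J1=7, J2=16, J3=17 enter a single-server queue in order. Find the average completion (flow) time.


Completion times:
  J1: completes at 7
  J2: completes at 23
  J3: completes at 40
Sum = 70
Average = 70/3
= 23.33


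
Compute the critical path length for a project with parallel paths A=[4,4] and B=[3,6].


Path A: 4 + 4 = 8
Path B: 3 + 6 = 9
Critical path = longest = max(8, 9)
= 9 (Path B)


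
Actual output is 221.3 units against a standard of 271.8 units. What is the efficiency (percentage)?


Efficiency = (actual / standard) × 100
= (221.3 / 271.8) × 100
= 81.4%


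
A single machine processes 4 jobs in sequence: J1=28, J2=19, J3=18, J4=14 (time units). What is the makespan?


Sequential makespan: sum all processing times
= 28 + 19 + 18 + 14
= 79 time units


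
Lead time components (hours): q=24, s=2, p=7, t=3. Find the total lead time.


Lead time = queue + setup + processing + transit
= 24 + 2 + 7 + 3
= 36 hours


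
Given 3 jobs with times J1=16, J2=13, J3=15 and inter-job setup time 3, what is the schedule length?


Makespan = Σ processing + (n-1) × setup
= (16 + 13 + 15) + (3-1)×3
= 44 + 6
= 50 time units


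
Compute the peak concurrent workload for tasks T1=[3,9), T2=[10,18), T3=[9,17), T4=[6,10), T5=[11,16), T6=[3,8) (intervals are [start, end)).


Check each time point for overlaps:
  t=6: 3 tasks active (T1, T4, T6)
Max concurrent = 3


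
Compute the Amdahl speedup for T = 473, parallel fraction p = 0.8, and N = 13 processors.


Amdahl's law: T_p = T × ((1-p) + p/N)
= 473 × ((1-0.8) + 0.8/13)
= 473 × (0.20 + 0.0615)
= 473 × 0.2615
= 123.71
Speedup = 473/123.71
= 3.82×


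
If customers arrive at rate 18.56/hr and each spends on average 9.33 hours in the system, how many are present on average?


Little's law: L = λ × W
= 18.56 × 9.33
= 173.16


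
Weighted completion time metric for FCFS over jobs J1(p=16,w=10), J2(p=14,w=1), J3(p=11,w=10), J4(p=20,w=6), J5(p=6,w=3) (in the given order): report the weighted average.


Completion times:
  J1: C=16, w×C=10×16=160
  J2: C=30, w×C=1×30=30
  J3: C=41, w×C=10×41=410
  J4: C=61, w×C=6×61=366
  J5: C=67, w×C=3×67=201
Sum w×C = 1167
Sum w = 30
Weighted avg = 1167/30
= 38.90


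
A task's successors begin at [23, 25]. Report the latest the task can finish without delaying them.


LF = min of all successor start times
Successors start at: [23, 25]
LF = min(23, 25)
= 23


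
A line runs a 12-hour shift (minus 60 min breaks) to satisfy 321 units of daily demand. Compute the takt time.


Available = 12×60 - 60 = 660 min
Takt time = 660 / 321
= 2.06 min/unit


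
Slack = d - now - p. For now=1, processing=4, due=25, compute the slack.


Slack = due - current_time - processing
= 25 - 1 - 4
= 20


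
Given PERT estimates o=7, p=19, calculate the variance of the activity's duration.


σ² = ((p - o) / 6)² = (p - o)² / 36
= (19 - 7)² / 36
= 12² / 36
= 144 / 36
= 4.0000


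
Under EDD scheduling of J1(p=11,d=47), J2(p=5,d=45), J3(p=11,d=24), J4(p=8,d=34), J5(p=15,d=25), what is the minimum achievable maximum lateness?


EDD order: J3 → J5 → J4 → J2 → J1
Completion and lateness:
  J3: C=11, d=24, L=11-24=-13
  J5: C=26, d=25, L=26-25=1
  J4: C=34, d=34, L=34-34=0
  J2: C=39, d=45, L=39-45=-6
  J1: C=50, d=47, L=50-47=3
Lmax = max(-13, 1, 0, -6, 3)
= 3


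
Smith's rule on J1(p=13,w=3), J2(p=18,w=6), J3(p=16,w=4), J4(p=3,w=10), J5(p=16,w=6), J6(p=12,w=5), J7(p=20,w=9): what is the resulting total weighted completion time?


WSPT order (by p/w): J4 → J7 → J6 → J5 → J2 → J3 → J1
  J4: C=3, w·C=10×3=30
  J7: C=23, w·C=9×23=207
  J6: C=35, w·C=5×35=175
  J5: C=51, w·C=6×51=306
  J2: C=69, w·C=6×69=414
  J3: C=85, w·C=4×85=340
  J1: C=98, w·C=3×98=294
Σ w·C = 1766
= 1766


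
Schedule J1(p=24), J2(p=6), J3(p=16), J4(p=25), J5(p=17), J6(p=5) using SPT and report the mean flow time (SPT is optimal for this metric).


SPT order: J6 → J2 → J3 → J5 → J1 → J4
Completion times:
  J6: C=5
  J2: C=11
  J3: C=27
  J5: C=44
  J1: C=68
  J4: C=93
Sum = 248, n = 6
Mean flow = 248/6
= 41.33


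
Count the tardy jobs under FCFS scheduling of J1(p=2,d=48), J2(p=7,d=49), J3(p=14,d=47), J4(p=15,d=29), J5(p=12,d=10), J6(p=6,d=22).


Completion vs due date:
  J1: C=2, d=48 → on time
  J2: C=9, d=49 → on time
  J3: C=23, d=47 → on time
  J4: C=38, d=29 → TARDY
  J5: C=50, d=10 → TARDY
  J6: C=56, d=22 → TARDY
Tardy jobs: J4, J5, J6
Count = 3


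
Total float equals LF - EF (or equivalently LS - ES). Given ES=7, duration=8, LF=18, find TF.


EF = ES + duration = 7 + 8 = 15
LS = LF - duration = 18 - 8 = 10
Total Float = LF - EF = 18 - 15
(or LS - ES = 10 - 7)
= 3


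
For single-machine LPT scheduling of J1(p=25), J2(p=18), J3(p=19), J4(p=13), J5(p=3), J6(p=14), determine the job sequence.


LPT: sort by longest processing time first
  J1: p=25
  J3: p=19
  J2: p=18
  J6: p=14
  J4: p=13
  J5: p=3
Order: J1 → J3 → J2 → J6 → J4 → J5


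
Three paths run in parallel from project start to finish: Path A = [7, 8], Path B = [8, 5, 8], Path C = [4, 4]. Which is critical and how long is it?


Path A: 7 + 8 = 15
Path B: 8 + 5 + 8 = 21
Path C: 4 + 4 = 8
Critical path = longest = max(15, 21, 8)
= 21 (Path B)


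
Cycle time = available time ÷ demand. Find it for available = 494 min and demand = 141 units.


Cycle time = available time / demand
= 494 / 141
= 3.50 min/unit


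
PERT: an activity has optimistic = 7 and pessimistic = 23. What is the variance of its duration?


σ² = ((p - o) / 6)² = (p - o)² / 36
= (23 - 7)² / 36
= 16² / 36
= 256 / 36
= 7.1111


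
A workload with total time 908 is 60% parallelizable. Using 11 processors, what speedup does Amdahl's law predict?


Amdahl's law: T_p = T × ((1-p) + p/N)
= 908 × ((1-0.6) + 0.6/11)
= 908 × (0.40 + 0.0545)
= 908 × 0.4545
= 412.73
Speedup = 908/412.73
= 2.20×


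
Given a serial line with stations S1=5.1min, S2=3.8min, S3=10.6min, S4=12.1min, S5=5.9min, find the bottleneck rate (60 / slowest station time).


Bottleneck = longest station time
Station times: [5.1, 3.8, 10.6, 12.1, 5.9]
Max = 12.1 min
Rate = 60 / 12.1
= 4.96 units/hour (bottleneck: 12.1min)


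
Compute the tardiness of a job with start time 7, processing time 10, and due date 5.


Completion = start + processing = 7 + 10 = 17
Tardiness = max(0, C - d) = max(0, 17 - 5)
= max(0, 12)
= 12


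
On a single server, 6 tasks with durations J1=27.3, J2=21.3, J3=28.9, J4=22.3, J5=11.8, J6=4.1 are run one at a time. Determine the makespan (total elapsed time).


Sequential makespan: sum all processing times
= 27.3 + 21.3 + 28.9 + 22.3 + 11.8 + 4.1
= 115.7 time units


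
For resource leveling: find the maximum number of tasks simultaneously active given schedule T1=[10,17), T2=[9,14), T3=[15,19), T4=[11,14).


Check each time point for overlaps:
  t=11: 3 tasks active (T1, T2, T4)
Max concurrent = 3


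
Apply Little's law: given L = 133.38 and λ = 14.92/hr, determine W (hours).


Little's law: L = λW → W = L / λ
= 133.38 / 14.92
= 8.94 hours


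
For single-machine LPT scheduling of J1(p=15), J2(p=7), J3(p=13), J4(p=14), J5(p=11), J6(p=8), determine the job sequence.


LPT: sort by longest processing time first
  J1: p=15
  J4: p=14
  J3: p=13
  J5: p=11
  J6: p=8
  J2: p=7
Order: J1 → J4 → J3 → J5 → J6 → J2


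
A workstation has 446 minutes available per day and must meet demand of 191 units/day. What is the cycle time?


Cycle time = available time / demand
= 446 / 191
= 2.34 min/unit


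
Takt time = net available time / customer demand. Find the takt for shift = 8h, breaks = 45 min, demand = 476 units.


Available = 8×60 - 45 = 435 min
Takt time = 435 / 476
= 0.91 min/unit


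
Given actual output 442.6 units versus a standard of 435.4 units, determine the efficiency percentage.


Efficiency = (actual / standard) × 100
= (442.6 / 435.4) × 100
= 101.7%


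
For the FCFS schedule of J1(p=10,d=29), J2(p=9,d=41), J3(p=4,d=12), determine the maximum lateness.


Lateness per job (L = C - d):
  J1: C=10, d=29, L=-19
  J2: C=19, d=41, L=-22
  J3: C=23, d=12, L=11
Lmax = max(-19, -22, 11)
= 11


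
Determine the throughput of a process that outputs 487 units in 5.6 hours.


Throughput = units / time
= 487 / 5.6
= 87.0 units/hour


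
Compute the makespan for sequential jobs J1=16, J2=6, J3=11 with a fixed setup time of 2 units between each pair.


Makespan = Σ processing + (n-1) × setup
= (16 + 6 + 11) + (3-1)×2
= 33 + 4
= 37 time units


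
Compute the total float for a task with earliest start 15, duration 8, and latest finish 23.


EF = ES + duration = 15 + 8 = 23
LS = LF - duration = 23 - 8 = 15
Total Float = LF - EF = 23 - 23
(or LS - ES = 15 - 15)
= 0


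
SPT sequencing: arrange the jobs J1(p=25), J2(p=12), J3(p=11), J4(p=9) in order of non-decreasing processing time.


SPT: sort by shortest processing time
  J4: p=9
  J3: p=11
  J2: p=12
  J1: p=25
Order: J4 → J3 → J2 → J1


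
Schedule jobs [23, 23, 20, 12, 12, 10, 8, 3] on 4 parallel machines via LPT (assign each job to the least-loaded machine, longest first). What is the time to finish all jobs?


Jobs (LPT sorted): [23, 23, 20, 12, 12, 10, 8, 3]
Machines: 4
  J=23 → Machine 1 (load: 0+23=23)
  J=23 → Machine 2 (load: 0+23=23)
  J=20 → Machine 3 (load: 0+20=20)
  J=12 → Machine 4 (load: 0+12=12)
  J=12 → Machine 4 (load: 12+12=24)
  J=10 → Machine 3 (load: 20+10=30)
  J=8 → Machine 1 (load: 23+8=31)
  J=3 → Machine 2 (load: 23+3=26)
Machine loads: [31, 26, 30, 24]
Makespan = max = 31 time units


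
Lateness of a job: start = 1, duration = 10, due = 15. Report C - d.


Completion = 1 + 10 = 11
Lateness = C - d = 11 - 15
= -4


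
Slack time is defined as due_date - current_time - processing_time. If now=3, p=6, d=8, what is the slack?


Slack = due - current_time - processing
= 8 - 3 - 6
= -1


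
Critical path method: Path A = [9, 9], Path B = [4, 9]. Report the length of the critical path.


Path A: 9 + 9 = 18
Path B: 4 + 9 = 13
Critical path = longest = max(18, 13)
= 18 (Path A)


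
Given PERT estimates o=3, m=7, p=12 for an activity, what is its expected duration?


te = (o + 4m + p) / 6
= (3 + 4×7 + 12) / 6
= (3 + 28 + 12) / 6
= 43 / 6
= 7.17


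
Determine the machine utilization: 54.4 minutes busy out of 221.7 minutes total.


Utilization = busy / total × 100
= 54.4 / 221.7 × 100
= 24.5%


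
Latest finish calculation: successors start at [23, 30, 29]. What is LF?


LF = min of all successor start times
Successors start at: [23, 30, 29]
LF = min(23, 30, 29)
= 23


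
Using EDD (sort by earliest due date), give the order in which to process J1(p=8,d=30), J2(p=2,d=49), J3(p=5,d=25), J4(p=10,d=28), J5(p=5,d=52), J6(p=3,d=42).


EDD: sort by earliest due date
  J3: d=25, p=5
  J4: d=28, p=10
  J1: d=30, p=8
  J6: d=42, p=3
  J2: d=49, p=2
  J5: d=52, p=5
Order: J3 → J4 → J1 → J6 → J2 → J5


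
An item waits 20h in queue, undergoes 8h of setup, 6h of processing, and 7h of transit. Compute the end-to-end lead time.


Lead time = queue + setup + processing + transit
= 20 + 8 + 6 + 7
= 41 hours


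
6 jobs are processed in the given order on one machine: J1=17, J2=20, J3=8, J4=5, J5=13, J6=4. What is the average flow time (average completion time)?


Completion times:
  J1: completes at 17
  J2: completes at 37
  J3: completes at 45
  J4: completes at 50
  J5: completes at 63
  J6: completes at 67
Sum = 279
Average = 279/6
= 46.50


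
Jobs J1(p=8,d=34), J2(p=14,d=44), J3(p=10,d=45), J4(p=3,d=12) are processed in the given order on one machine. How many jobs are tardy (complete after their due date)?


Completion vs due date:
  J1: C=8, d=34 → on time
  J2: C=22, d=44 → on time
  J3: C=32, d=45 → on time
  J4: C=35, d=12 → TARDY
Tardy jobs: J4
Count = 1


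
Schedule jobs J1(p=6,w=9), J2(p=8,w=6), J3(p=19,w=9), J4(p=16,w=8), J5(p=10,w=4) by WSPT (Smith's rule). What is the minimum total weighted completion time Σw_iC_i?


WSPT order (by p/w): J1 → J2 → J4 → J3 → J5
  J1: C=6, w·C=9×6=54
  J2: C=14, w·C=6×14=84
  J4: C=30, w·C=8×30=240
  J3: C=49, w·C=9×49=441
  J5: C=59, w·C=4×59=236
Σ w·C = 1055
= 1055
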